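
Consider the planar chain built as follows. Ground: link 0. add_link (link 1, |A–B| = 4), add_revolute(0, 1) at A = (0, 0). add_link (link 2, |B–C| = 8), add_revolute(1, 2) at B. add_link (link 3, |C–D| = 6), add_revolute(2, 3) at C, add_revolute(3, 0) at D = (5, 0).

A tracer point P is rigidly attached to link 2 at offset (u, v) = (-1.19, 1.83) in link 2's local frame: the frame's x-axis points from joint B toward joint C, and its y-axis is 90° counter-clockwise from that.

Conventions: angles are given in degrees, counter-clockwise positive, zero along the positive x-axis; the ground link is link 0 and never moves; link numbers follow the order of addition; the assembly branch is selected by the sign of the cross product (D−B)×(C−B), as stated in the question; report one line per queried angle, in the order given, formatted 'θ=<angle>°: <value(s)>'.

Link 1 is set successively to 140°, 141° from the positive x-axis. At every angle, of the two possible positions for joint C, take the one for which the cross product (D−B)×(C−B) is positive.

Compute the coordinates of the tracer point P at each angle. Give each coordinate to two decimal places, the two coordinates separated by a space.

A=(0,0), D=(5.00,0)
θ=140°: B = A + 4.00·(cos140°, sin140°) = (-3.0642, 2.5712)
θ=140°: |BD| = 8.4641
θ=140°: circle(B,8.00) ∩ circle(D,6.00): a=5.8861, h=5.4179
θ=140°:   candidates: C₊=(4.1896,5.9450) cross=45.858; C₋=(0.8980,-4.3788) cross=-45.858
θ=140°:   branch + wants cross > 0 → take C=(4.1896,5.9450) (cross=45.858)
θ=140°: ex = (C−B)/|BC| = (0.9067,0.4217); ey = (-0.4217,0.9067)
θ=140°: P = B + -1.19·ex + 1.83·ey = (-4.9149,3.7286)
θ=141°: B = A + 4.00·(cos141°, sin141°) = (-3.1086, 2.5173)
θ=141°: |BD| = 8.4903
θ=141°: circle(B,8.00) ∩ circle(D,6.00): a=5.8941, h=5.4092
θ=141°:   candidates: C₊=(4.1243,5.9357) cross=45.926; C₋=(0.9167,-4.3962) cross=-45.926
θ=141°:   branch + wants cross > 0 → take C=(4.1243,5.9357) (cross=45.926)
θ=141°: ex = (C−B)/|BC| = (0.9041,0.4273); ey = (-0.4273,0.9041)
θ=141°: P = B + -1.19·ex + 1.83·ey = (-4.9664,3.6633)

θ=140°: -4.91 3.73
θ=141°: -4.97 3.66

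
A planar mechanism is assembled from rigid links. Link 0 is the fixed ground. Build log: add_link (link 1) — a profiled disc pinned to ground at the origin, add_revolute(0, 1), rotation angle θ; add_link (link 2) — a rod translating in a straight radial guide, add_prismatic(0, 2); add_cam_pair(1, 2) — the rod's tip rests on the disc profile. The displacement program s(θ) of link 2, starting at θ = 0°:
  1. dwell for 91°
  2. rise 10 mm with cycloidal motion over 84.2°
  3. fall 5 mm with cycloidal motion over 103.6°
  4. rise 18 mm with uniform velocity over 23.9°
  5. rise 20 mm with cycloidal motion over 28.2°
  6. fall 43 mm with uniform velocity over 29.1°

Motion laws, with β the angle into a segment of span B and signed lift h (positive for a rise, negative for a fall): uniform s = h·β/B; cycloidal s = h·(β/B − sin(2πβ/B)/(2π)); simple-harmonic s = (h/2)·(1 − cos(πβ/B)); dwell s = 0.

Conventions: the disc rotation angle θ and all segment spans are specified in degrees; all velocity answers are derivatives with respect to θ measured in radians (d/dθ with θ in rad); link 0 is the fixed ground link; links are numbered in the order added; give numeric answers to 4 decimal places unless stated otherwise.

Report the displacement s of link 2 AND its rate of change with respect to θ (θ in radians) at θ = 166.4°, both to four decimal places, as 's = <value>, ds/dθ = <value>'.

seg 1 [0°–91°] dwell: s stays 0.0000
seg 2 [91°–175.2°] cycloidal, h=10: θ=166.4° here. β=75.4, B=84.2. 10·(0.8955 − sin(2π·0.8955)/(2π)) = 9.9265 → s = 9.9265
velocity in seg [91°–175.2°] (cycloidal), θ in radians: β = 75.4° = 1.3160 rad, B = 84.2° = 1.4696 rad; ds/dθ = (h/B)(1 − cos(2πβ/B)) = (10/1.4696)(1 − cos(2π·0.8955)) = 1.415202 mm/rad

s = 9.9265, ds/dθ = 1.4152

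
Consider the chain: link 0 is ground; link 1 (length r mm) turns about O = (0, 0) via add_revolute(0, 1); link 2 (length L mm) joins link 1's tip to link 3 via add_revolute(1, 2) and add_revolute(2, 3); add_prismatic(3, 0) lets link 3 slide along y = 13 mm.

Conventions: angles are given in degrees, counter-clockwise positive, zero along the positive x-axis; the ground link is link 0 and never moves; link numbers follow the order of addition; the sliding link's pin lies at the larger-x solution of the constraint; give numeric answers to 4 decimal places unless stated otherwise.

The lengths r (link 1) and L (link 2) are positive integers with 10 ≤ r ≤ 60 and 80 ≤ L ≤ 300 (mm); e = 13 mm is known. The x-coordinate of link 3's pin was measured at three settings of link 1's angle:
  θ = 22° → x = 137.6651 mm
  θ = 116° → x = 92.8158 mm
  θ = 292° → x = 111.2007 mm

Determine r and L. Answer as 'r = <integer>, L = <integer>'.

constraint per measurement: (x − r cos θ)² + (r sin θ − e)² = L²
subtracting the θ₁ and θ₂ equations cancels the r² and L² terms:
r = (x₁² − x₂²) / (2[(x₁cos θ₁ + e sin θ₁) − (x₂cos θ₂ + e sin θ₂)]) = 32.0000 → r = 32
L² = (x₁ − r cos θ₁)² + (r sin θ₁ − e)² = 11663.9922 → L = 108.0000 → L = 108
check at θ₃=292°: x = 111.2007 (printed 111.2007) ✓

r = 32, L = 108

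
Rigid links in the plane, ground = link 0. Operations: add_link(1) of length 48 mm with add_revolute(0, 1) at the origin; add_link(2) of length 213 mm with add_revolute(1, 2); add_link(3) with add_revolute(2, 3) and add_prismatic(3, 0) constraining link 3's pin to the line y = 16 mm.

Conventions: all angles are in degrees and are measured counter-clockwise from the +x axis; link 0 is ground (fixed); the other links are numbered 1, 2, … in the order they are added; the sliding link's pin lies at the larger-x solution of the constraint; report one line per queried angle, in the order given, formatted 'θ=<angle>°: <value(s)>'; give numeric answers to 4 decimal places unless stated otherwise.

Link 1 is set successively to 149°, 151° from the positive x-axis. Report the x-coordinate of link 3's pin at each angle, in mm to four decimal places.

geometry: r = 48 mm, L = 213 mm, e = 16 mm
θ=149°: crank pin P = (r cos θ, r sin θ) = (-41.144030, 24.721828)
θ=149°: h = r sin θ − e = 24.721828 − 16 = 8.721828
θ=149°: x = r cos θ + √(L² − h²) = -41.144030 + 212.821356 = 171.677326
θ=151°: crank pin P = (r cos θ, r sin θ) = (-41.981746, 23.270862)
θ=151°: h = r sin θ − e = 23.270862 − 16 = 7.270862
θ=151°: x = r cos θ + √(L² − h²) = -41.981746 + 212.875867 = 170.894121

θ=149°: 171.6773
θ=151°: 170.8941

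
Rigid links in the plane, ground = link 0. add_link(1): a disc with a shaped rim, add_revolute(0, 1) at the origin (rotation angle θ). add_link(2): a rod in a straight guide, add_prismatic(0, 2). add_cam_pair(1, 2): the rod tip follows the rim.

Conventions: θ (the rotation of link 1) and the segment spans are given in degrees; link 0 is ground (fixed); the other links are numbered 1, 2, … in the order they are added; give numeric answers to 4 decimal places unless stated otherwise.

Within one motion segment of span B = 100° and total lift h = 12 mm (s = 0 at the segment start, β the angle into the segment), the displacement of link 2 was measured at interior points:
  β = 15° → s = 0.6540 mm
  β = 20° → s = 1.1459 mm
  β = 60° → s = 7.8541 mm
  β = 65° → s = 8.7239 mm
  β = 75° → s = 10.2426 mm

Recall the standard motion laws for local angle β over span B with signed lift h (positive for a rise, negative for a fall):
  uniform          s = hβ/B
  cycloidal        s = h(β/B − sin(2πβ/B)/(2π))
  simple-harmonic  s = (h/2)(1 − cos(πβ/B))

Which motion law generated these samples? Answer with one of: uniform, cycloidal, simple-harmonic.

candidates at β/B = r: uniform s = h·r (linear in β); cycloidal s = h·(r − sin(2πr)/(2π)); simple-harmonic s = (h/2)(1 − cos(πr))
β=15°: printed 0.6540 | uniform 1.8000, cycloidal 0.2549, simple-harmonic 0.6540
β=20°: printed 1.1459 | uniform 2.4000, cycloidal 0.5836, simple-harmonic 1.1459
β=60°: printed 7.8541 | uniform 7.2000, cycloidal 8.3226, simple-harmonic 7.8541
β=65°: printed 8.7239 | uniform 7.8000, cycloidal 9.3451, simple-harmonic 8.7239
β=75°: printed 10.2426 | uniform 9.0000, cycloidal 10.9099, simple-harmonic 10.2426
only one law matches every sample → simple-harmonic

simple-harmonic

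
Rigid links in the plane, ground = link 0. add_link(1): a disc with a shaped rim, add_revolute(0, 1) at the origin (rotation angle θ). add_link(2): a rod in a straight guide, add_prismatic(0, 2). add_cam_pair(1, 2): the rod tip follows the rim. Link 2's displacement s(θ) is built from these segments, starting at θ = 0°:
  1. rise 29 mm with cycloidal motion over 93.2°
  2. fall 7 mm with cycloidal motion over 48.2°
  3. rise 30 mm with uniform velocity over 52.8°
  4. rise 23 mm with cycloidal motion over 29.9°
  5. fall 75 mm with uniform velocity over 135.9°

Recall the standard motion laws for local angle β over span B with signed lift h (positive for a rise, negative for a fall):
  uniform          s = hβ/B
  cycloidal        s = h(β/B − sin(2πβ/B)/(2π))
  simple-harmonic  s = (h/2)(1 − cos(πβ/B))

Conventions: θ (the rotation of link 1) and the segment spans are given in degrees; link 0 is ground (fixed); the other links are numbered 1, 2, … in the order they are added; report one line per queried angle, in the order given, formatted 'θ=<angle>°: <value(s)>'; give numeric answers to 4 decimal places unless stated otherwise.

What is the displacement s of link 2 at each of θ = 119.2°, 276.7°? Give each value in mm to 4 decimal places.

segment 1 (0° to 93.2°, cycloidal, h = 29) is passed completely: s = 0.0000 + (29) = 29.0000
θ = 119.2° falls in segment 2 (93.2° to 141.4°, cycloidal, h = -7): β = 119.2 − 93.2 = 26°, B = 48.2°; Δs = -7·(0.5394 − sin(2π·0.5394)/(2π)) = -4.0491; s = 29.0000 − 4.0491 = 24.9509
segment 2 (93.2° to 141.4°, cycloidal, h = -7) is passed completely: s = 29.0000 + (-7) = 22.0000
segment 3 (141.4° to 194.2°, uniform, h = 30) is passed completely: s = 22.0000 + (30) = 52.0000
segment 4 (194.2° to 224.1°, cycloidal, h = 23) is passed completely: s = 52.0000 + (23) = 75.0000
θ = 276.7° falls in segment 5 (224.1° to 360°, uniform, h = -75): β = 276.7 − 224.1 = 52.6°, B = 135.9°; Δs = -75·52.6/135.9 = -29.0287; s = 75.0000 − 29.0287 = 45.9713

θ=119.2°: 24.9509
θ=276.7°: 45.9713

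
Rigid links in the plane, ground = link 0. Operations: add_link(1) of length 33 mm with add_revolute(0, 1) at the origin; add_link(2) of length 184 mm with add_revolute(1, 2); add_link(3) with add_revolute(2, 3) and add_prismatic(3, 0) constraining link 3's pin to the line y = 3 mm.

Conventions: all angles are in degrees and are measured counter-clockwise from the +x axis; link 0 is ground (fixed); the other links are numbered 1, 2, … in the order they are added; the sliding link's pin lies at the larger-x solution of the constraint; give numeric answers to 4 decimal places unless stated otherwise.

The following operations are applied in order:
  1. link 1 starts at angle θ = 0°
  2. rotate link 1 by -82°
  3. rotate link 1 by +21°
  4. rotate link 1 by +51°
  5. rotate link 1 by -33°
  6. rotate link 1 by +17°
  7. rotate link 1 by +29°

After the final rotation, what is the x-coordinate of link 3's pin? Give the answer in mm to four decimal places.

geometry: r = 33 mm, L = 184 mm, e = 3 mm; θ starts at 0°
rotate link 1 by -82°: θ ← 0° -82° = -82°
rotate link 1 by +21°: θ ← -82° +21° = -61°
rotate link 1 by +51°: θ ← -61° +51° = -10°
rotate link 1 by -33°: θ ← -10° -33° = -43°
rotate link 1 by +17°: θ ← -43° +17° = -26°
rotate link 1 by +29°: θ ← -26° +29° = 3°
crank pin P = (r cos θ, r sin θ) = (32.954775, 1.727087)
h = r sin θ − e = 1.727087 − 3 = -1.272913
x = r cos θ + √(L² − h²) = 32.954775 + 183.995597 = 216.950372

216.9504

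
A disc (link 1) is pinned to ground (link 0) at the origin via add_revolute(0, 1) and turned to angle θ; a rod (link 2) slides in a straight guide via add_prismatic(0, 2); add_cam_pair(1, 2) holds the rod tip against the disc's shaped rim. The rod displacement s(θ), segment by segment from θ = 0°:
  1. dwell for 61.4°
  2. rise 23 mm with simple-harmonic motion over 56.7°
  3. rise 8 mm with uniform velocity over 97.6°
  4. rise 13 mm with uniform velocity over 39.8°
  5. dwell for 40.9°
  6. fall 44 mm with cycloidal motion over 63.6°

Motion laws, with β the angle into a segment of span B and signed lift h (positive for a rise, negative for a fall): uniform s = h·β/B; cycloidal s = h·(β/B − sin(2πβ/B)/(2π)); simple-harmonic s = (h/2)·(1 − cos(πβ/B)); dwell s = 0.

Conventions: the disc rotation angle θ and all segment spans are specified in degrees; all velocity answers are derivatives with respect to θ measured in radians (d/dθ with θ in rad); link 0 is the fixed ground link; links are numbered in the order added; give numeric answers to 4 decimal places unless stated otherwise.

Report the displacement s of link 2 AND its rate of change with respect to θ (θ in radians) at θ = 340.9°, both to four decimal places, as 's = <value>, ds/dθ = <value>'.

segment 1 (0° to 61.4°, dwell): s unchanged at 0.0000
segment 2 (61.4° to 118.1°, simple-harmonic, h = 23) is passed completely: s = 0.0000 + (23) = 23.0000
segment 3 (118.1° to 215.7°, uniform, h = 8) is passed completely: s = 23.0000 + (8) = 31.0000
segment 4 (215.7° to 255.5°, uniform, h = 13) is passed completely: s = 31.0000 + (13) = 44.0000
segment 5 (255.5° to 296.4°, dwell): s unchanged at 44.0000
θ = 340.9° falls in segment 6 (296.4° to 360°, cycloidal, h = -44): β = 340.9 − 296.4 = 44.5°, B = 63.6°; Δs = -44·(0.6997 − sin(2π·0.6997)/(2π)) = -37.4420; s = 44.0000 − 37.4420 = 6.5580
velocity in seg [296.4°–360°] (cycloidal), θ in radians: β = 44.5° = 0.7767 rad, B = 63.6° = 1.1100 rad; ds/dθ = (h/B)(1 − cos(2πβ/B)) = ((-44)/1.1100)(1 − cos(2π·0.6997)) = -51.962050 mm/rad

s = 6.5580, ds/dθ = -51.9620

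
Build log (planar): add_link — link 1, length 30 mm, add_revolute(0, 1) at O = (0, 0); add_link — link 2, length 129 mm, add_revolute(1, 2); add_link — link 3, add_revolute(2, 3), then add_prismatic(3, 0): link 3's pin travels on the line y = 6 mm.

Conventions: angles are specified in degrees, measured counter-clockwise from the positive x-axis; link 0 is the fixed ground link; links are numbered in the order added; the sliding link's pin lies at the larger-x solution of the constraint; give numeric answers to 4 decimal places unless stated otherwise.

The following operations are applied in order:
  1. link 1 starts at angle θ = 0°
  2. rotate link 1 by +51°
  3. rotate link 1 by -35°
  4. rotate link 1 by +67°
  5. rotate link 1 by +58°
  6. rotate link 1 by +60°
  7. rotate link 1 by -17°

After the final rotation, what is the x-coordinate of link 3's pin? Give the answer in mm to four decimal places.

geometry: r = 30 mm, L = 129 mm, e = 6 mm; θ starts at 0°
rotate link 1 by +51°: θ ← 0° +51° = 51°
rotate link 1 by -35°: θ ← 51° -35° = 16°
rotate link 1 by +67°: θ ← 16° +67° = 83°
rotate link 1 by +58°: θ ← 83° +58° = 141°
rotate link 1 by +60°: θ ← 141° +60° = 201°
rotate link 1 by -17°: θ ← 201° -17° = 184°
crank pin P = (r cos θ, r sin θ) = (-29.926922, -2.092694)
h = r sin θ − e = -2.092694 − 6 = -8.092694
x = r cos θ + √(L² − h²) = -29.926922 + 128.745906 = 98.818984

98.8190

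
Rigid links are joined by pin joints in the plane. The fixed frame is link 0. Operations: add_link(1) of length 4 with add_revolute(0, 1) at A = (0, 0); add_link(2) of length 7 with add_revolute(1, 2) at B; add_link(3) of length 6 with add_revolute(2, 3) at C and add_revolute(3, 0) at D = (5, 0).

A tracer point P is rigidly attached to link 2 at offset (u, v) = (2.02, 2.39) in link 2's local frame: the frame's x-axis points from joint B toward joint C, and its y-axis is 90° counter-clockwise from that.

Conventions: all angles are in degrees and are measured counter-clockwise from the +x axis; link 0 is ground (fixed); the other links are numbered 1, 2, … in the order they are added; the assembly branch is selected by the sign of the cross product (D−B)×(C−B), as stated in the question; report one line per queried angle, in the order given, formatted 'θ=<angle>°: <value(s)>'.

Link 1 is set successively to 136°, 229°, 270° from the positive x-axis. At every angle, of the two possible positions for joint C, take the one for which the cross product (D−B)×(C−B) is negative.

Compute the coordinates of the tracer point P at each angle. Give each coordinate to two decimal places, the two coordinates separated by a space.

A=(0,0), D=(5.00,0)
θ=136°: B = A + 4.00·(cos136°, sin136°) = (-2.8774, 2.7786)
θ=136°: |BD| = 8.3531
θ=136°: circle(B,7.00) ∩ circle(D,6.00): a=4.9547, h=4.9448
θ=136°:   candidates: C₊=(3.4400,5.7937) cross=41.304; C₋=(0.1503,-3.5327) cross=-41.304
θ=136°:   branch - wants cross < 0 → take C=(0.1503,-3.5327) (cross=-41.304)
θ=136°: ex = (C−B)/|BC| = (0.4325,-0.9016); ey = (0.9016,0.4325)
θ=136°: P = B + 2.02·ex + 2.39·ey = (0.1512,1.9911)
θ=229°: B = A + 4.00·(cos229°, sin229°) = (-2.6242, -3.0188)
θ=229°: |BD| = 8.2001
θ=229°: circle(B,7.00) ∩ circle(D,6.00): a=4.8927, h=5.0061
θ=229°:   candidates: C₊=(0.0819,3.4369) cross=41.051; C₋=(3.7679,-5.8721) cross=-41.051
θ=229°:   branch - wants cross < 0 → take C=(3.7679,-5.8721) (cross=-41.051)
θ=229°: ex = (C−B)/|BC| = (0.9132,-0.4076); ey = (0.4076,0.9132)
θ=229°: P = B + 2.02·ex + 2.39·ey = (0.1945,-1.6598)
θ=270°: B = A + 4.00·(cos270°, sin270°) = (-0.0000, -4.0000)
θ=270°: |BD| = 6.4031
θ=270°: circle(B,7.00) ∩ circle(D,6.00): a=4.2167, h=5.5874
θ=270°:   candidates: C₊=(-0.1978,2.9972) cross=35.777; C₋=(6.7831,-5.7289) cross=-35.777
θ=270°:   branch - wants cross < 0 → take C=(6.7831,-5.7289) (cross=-35.777)
θ=270°: ex = (C−B)/|BC| = (0.9690,-0.2470); ey = (0.2470,0.9690)
θ=270°: P = B + 2.02·ex + 2.39·ey = (2.5477,-2.1830)

θ=136°: 0.15 1.99
θ=229°: 0.19 -1.66
θ=270°: 2.55 -2.18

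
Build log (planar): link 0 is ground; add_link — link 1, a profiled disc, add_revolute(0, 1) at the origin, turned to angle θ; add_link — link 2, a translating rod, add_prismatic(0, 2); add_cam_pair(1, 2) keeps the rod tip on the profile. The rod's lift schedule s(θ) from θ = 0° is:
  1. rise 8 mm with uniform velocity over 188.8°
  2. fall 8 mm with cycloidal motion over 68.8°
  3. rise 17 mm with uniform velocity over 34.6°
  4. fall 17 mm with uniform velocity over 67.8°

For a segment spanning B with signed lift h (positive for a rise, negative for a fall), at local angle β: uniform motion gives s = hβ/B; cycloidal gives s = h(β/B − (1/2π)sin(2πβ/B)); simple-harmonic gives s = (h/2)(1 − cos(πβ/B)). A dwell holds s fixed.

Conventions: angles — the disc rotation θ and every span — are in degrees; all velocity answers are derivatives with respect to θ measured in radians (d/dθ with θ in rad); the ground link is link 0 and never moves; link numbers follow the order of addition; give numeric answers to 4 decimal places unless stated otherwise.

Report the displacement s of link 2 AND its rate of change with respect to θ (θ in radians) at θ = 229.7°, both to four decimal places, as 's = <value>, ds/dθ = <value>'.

seg 1 [0°–188.8°] uniform, h=8: full span → s += 8 → s = 8.0000
seg 2 [188.8°–257.6°] cycloidal, h=-8: θ=229.7° here. β=40.9, B=68.8. -8·(0.5945 − sin(2π·0.5945)/(2π)) = -5.4680 → s = 2.5320
velocity in seg [188.8°–257.6°] (cycloidal), θ in radians: β = 40.9° = 0.7138 rad, B = 68.8° = 1.2008 rad; ds/dθ = (h/B)(1 − cos(2πβ/B)) = ((-8)/1.2008)(1 − cos(2π·0.5945)) = -12.184841 mm/rad

s = 2.5320, ds/dθ = -12.1848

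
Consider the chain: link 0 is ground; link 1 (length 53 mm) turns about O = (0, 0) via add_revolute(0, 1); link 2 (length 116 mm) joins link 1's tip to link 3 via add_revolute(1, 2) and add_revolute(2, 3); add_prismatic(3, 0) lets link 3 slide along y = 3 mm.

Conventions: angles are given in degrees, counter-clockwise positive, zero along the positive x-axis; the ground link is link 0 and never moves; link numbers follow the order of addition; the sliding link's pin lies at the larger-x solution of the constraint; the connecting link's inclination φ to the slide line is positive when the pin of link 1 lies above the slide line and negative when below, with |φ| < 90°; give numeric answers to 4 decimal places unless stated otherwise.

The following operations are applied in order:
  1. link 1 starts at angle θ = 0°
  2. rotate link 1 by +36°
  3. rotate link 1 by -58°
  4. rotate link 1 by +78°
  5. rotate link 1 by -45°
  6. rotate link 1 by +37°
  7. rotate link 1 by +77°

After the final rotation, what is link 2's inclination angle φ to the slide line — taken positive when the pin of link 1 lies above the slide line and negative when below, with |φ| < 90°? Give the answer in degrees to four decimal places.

geometry: r = 53 mm, L = 116 mm, e = 3 mm; θ starts at 0°
rotate link 1 by +36°: θ ← 0° +36° = 36°
rotate link 1 by -58°: θ ← 36° -58° = -22°
rotate link 1 by +78°: θ ← -22° +78° = 56°
rotate link 1 by -45°: θ ← 56° -45° = 11°
rotate link 1 by +37°: θ ← 11° +37° = 48°
rotate link 1 by +77°: θ ← 48° +77° = 125°
h = r sin θ − e = 43.415058 − 3 = 40.415058
sin φ = h / L = 40.415058 / 116 = 0.34840568
φ = arcsin(0.34840568) = 20.389830°

20.3898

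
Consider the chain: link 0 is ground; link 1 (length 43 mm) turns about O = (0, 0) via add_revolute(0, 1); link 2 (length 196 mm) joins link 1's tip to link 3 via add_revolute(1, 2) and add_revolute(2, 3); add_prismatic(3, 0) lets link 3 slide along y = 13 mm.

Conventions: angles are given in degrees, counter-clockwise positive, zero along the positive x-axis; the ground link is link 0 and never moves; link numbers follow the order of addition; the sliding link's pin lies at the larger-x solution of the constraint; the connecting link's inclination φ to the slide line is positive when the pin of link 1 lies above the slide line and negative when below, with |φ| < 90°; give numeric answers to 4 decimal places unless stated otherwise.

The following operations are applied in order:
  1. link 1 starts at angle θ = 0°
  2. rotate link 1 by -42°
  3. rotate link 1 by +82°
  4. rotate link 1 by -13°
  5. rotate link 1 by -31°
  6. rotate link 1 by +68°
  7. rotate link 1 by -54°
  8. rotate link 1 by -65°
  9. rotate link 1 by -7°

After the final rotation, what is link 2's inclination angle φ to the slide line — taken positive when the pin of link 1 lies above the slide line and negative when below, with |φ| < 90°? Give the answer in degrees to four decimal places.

geometry: r = 43 mm, L = 196 mm, e = 13 mm; θ starts at 0°
rotate link 1 by -42°: θ ← 0° -42° = -42°
rotate link 1 by +82°: θ ← -42° +82° = 40°
rotate link 1 by -13°: θ ← 40° -13° = 27°
rotate link 1 by -31°: θ ← 27° -31° = -4°
rotate link 1 by +68°: θ ← -4° +68° = 64°
rotate link 1 by -54°: θ ← 64° -54° = 10°
rotate link 1 by -65°: θ ← 10° -65° = -55°
rotate link 1 by -7°: θ ← -55° -7° = -62°
h = r sin θ − e = -37.966746 − 13 = -50.966746
sin φ = h / L = -50.966746 / 196 = -0.26003442
φ = arcsin(-0.26003442) = -15.072105°

-15.0721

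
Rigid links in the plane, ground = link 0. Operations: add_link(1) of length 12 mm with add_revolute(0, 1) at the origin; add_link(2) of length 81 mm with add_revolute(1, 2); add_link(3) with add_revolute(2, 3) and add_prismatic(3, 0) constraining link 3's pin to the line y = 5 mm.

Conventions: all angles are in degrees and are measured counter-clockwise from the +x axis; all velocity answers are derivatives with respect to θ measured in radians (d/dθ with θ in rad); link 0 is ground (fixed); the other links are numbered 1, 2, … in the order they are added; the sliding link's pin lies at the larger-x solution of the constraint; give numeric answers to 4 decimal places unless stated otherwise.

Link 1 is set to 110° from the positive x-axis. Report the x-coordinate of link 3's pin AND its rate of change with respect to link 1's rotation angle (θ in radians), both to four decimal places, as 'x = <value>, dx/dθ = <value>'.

geometry: r = 12 mm, L = 81 mm, e = 5 mm
crank pin P = (r cos θ, r sin θ) = (-4.104242, 11.276311)
h = r sin θ − e = 11.276311 − 5 = 6.276311
x = r cos θ + √(L² − h²) = -4.104242 + 80.756473 = 76.652231
dx/dθ = −r sin θ − h·r cos θ/√(L² − h²) (θ in radians; h = 6.276311) = -10.957334

x = 76.6522, dx/dθ = -10.9573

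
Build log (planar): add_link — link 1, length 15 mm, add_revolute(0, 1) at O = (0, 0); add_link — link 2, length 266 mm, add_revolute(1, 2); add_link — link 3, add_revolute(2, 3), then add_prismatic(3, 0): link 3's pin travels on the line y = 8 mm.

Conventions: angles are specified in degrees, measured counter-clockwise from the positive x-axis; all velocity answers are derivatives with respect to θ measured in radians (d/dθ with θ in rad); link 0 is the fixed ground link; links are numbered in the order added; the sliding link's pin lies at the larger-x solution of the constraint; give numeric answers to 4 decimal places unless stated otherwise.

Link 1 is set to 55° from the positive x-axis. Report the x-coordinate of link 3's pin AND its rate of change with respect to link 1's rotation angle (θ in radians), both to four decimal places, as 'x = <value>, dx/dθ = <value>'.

geometry: r = 15 mm, L = 266 mm, e = 8 mm
crank pin P = (r cos θ, r sin θ) = (8.603647, 12.287281)
h = r sin θ − e = 12.287281 − 8 = 4.287281
x = r cos θ + √(L² − h²) = 8.603647 + 265.965447 = 274.569094
dx/dθ = −r sin θ − h·r cos θ/√(L² − h²) (θ in radians; h = 4.287281) = -12.425969

x = 274.5691, dx/dθ = -12.4260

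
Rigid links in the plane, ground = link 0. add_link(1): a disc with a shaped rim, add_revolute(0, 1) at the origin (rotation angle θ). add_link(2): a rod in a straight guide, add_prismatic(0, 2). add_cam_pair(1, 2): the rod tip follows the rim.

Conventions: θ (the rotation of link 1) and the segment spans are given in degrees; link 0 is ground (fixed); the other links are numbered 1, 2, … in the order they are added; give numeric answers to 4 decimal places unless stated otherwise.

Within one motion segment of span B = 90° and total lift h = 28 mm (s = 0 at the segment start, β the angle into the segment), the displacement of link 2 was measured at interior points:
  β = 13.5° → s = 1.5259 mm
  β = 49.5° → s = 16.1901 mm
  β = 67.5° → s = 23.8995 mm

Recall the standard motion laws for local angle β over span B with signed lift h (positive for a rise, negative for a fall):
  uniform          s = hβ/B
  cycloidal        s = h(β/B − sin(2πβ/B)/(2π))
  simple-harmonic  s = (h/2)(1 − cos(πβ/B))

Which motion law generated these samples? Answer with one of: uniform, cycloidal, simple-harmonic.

candidates at β/B = r: uniform s = h·r (linear in β); cycloidal s = h·(r − sin(2πr)/(2π)); simple-harmonic s = (h/2)(1 − cos(πr))
β=13.5°: printed 1.5259 | uniform 4.2000, cycloidal 0.5947, simple-harmonic 1.5259
β=49.5°: printed 16.1901 | uniform 15.4000, cycloidal 16.7771, simple-harmonic 16.1901
β=67.5°: printed 23.8995 | uniform 21.0000, cycloidal 25.4563, simple-harmonic 23.8995
only one law matches every sample → simple-harmonic

simple-harmonic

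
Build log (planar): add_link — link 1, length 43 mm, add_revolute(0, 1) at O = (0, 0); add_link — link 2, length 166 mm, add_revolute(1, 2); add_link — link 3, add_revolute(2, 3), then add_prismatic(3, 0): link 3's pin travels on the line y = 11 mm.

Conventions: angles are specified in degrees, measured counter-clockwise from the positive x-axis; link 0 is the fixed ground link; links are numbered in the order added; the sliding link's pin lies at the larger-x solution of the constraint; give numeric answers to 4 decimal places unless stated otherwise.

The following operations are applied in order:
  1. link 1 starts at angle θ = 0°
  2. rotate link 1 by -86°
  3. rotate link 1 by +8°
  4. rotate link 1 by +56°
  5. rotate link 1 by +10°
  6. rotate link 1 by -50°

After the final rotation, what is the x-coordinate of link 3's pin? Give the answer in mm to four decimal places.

geometry: r = 43 mm, L = 166 mm, e = 11 mm; θ starts at 0°
rotate link 1 by -86°: θ ← 0° -86° = -86°
rotate link 1 by +8°: θ ← -86° +8° = -78°
rotate link 1 by +56°: θ ← -78° +56° = -22°
rotate link 1 by +10°: θ ← -22° +10° = -12°
rotate link 1 by -50°: θ ← -12° -50° = -62°
crank pin P = (r cos θ, r sin θ) = (20.187277, -37.966746)
h = r sin θ − e = -37.966746 − 11 = -48.966746
x = r cos θ + √(L² − h²) = 20.187277 + 158.613548 = 178.800826

178.8008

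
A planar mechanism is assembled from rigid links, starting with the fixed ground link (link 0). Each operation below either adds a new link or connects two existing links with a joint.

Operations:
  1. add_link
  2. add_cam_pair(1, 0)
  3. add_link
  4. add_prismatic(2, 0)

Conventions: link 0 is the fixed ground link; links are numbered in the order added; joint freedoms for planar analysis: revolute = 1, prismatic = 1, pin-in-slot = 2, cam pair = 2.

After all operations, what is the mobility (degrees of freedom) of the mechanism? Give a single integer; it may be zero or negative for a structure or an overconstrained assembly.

(L,J1,J2)=(1,0,0); link0 fixed
link1: (2,0,0)
C 1-0 [J2]: (2,0,1)
link2: (3,0,1)
P 2-0 [J1]: (3,1,1)
Grübler: 3·2 − 2·1 − 1 = 3

M = 3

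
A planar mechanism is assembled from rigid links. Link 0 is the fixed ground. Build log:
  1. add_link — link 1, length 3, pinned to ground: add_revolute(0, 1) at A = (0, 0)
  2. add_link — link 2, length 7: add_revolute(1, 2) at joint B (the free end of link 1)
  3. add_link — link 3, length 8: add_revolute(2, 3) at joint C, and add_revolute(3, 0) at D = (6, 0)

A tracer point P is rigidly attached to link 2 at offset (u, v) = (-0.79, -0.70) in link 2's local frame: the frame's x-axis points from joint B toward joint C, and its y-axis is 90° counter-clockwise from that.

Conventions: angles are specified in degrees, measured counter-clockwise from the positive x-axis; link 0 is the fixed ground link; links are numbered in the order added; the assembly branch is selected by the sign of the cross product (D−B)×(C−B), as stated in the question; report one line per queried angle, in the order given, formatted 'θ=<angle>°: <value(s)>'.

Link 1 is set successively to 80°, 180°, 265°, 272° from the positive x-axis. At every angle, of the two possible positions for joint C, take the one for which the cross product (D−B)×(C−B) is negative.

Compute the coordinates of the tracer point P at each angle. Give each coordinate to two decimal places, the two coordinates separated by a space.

A=(0,0), D=(6.00,0)
θ=80°: B = A + 3.00·(cos80°, sin80°) = (0.5209, 2.9544)
θ=80°: |BD| = 6.2248
θ=80°: circle(B,7.00) ∩ circle(D,8.00): a=1.9076, h=6.7351
θ=80°:   candidates: C₊=(5.3966,7.9772) cross=41.925; C₋=(-0.9966,-3.8791) cross=-41.925
θ=80°:   branch - wants cross < 0 → take C=(-0.9966,-3.8791) (cross=-41.925)
θ=80°: ex = (C−B)/|BC| = (-0.2168,-0.9762); ey = (0.9762,-0.2168)
θ=80°: P = B + -0.79·ex + -0.70·ey = (0.0089,3.8774)
θ=180°: B = A + 3.00·(cos180°, sin180°) = (-3.0000, 0.0000)
θ=180°: |BD| = 9.0000
θ=180°: circle(B,7.00) ∩ circle(D,8.00): a=3.6667, h=5.9628
θ=180°:   candidates: C₊=(0.6667,5.9628) cross=53.666; C₋=(0.6667,-5.9628) cross=-53.666
θ=180°:   branch - wants cross < 0 → take C=(0.6667,-5.9628) (cross=-53.666)
θ=180°: ex = (C−B)/|BC| = (0.5238,-0.8518); ey = (0.8518,0.5238)
θ=180°: P = B + -0.79·ex + -0.70·ey = (-4.0101,0.3063)
θ=265°: B = A + 3.00·(cos265°, sin265°) = (-0.2615, -2.9886)
θ=265°: |BD| = 6.9381
θ=265°: circle(B,7.00) ∩ circle(D,8.00): a=2.3881, h=6.5801
θ=265°:   candidates: C₊=(-0.9406,3.9784) cross=45.653; C₋=(4.7281,-7.8982) cross=-45.653
θ=265°:   branch - wants cross < 0 → take C=(4.7281,-7.8982) (cross=-45.653)
θ=265°: ex = (C−B)/|BC| = (0.7128,-0.7014); ey = (0.7014,0.7128)
θ=265°: P = B + -0.79·ex + -0.70·ey = (-1.3155,-2.9334)
θ=272°: B = A + 3.00·(cos272°, sin272°) = (0.1047, -2.9982)
θ=272°: |BD| = 6.6139
θ=272°: circle(B,7.00) ∩ circle(D,8.00): a=2.1730, h=6.6542
θ=272°:   candidates: C₊=(-0.9749,3.9181) cross=44.010; C₋=(5.0580,-7.9443) cross=-44.010
θ=272°:   branch - wants cross < 0 → take C=(5.0580,-7.9443) (cross=-44.010)
θ=272°: ex = (C−B)/|BC| = (0.7076,-0.7066); ey = (0.7066,0.7076)
θ=272°: P = B + -0.79·ex + -0.70·ey = (-0.9489,-2.9353)

θ=80°: 0.01 3.88
θ=180°: -4.01 0.31
θ=265°: -1.32 -2.93
θ=272°: -0.95 -2.94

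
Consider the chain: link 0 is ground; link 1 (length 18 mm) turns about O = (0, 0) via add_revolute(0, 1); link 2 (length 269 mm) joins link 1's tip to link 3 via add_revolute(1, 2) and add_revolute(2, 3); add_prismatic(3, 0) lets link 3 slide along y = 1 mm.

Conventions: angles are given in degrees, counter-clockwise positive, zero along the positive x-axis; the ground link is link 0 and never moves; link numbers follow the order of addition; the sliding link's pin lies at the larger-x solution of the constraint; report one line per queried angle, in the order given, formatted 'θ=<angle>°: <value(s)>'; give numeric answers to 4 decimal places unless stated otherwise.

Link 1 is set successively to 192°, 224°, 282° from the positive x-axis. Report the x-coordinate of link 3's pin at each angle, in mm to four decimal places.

geometry: r = 18 mm, L = 269 mm, e = 1 mm
θ=192°: crank pin P = (r cos θ, r sin θ) = (-17.606657, -3.742410)
θ=192°: h = r sin θ − e = -3.742410 − 1 = -4.742410
θ=192°: x = r cos θ + √(L² − h²) = -17.606657 + 268.958193 = 251.351536
θ=224°: crank pin P = (r cos θ, r sin θ) = (-12.948116, -12.503851)
θ=224°: h = r sin θ − e = -12.503851 − 1 = -13.503851
θ=224°: x = r cos θ + √(L² − h²) = -12.948116 + 268.660838 = 255.712722
θ=282°: crank pin P = (r cos θ, r sin θ) = (3.742410, -17.606657)
θ=282°: h = r sin θ − e = -17.606657 − 1 = -18.606657
θ=282°: x = r cos θ + √(L² − h²) = 3.742410 + 268.355720 = 272.098130

θ=192°: 251.3515
θ=224°: 255.7127
θ=282°: 272.0981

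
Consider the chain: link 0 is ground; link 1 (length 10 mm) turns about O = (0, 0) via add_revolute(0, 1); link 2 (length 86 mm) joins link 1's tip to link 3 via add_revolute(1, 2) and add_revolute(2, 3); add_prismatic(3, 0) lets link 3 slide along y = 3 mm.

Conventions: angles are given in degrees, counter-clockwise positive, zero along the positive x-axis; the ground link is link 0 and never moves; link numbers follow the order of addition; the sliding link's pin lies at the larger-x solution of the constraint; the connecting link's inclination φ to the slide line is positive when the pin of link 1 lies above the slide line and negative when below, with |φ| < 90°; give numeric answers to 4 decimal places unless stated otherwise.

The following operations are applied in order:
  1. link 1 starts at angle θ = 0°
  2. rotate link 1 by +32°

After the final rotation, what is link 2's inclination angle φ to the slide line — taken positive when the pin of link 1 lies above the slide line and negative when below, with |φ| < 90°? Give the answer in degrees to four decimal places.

geometry: r = 10 mm, L = 86 mm, e = 3 mm; θ starts at 0°
rotate link 1 by +32°: θ ← 0° +32° = 32°
h = r sin θ − e = 5.299193 − 3 = 2.299193
sin φ = h / L = 2.299193 / 86 = 0.02673480
φ = arcsin(0.02673480) = 1.531974°

1.5320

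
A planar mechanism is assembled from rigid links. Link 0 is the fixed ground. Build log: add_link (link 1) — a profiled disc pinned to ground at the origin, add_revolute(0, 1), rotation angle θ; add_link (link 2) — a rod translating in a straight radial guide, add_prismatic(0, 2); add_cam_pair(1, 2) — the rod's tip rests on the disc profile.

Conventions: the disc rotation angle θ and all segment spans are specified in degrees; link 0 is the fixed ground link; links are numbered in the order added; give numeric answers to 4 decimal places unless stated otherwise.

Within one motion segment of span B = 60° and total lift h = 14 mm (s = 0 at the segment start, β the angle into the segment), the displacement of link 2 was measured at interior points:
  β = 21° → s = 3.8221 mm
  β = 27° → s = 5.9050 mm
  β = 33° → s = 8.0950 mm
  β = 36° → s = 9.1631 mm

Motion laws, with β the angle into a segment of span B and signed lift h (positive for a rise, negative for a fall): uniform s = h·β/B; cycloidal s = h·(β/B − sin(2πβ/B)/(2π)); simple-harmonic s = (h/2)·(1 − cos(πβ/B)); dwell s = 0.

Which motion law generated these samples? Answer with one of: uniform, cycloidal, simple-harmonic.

candidates at β/B = r: uniform s = h·r (linear in β); cycloidal s = h·(r − sin(2πr)/(2π)); simple-harmonic s = (h/2)(1 − cos(πr))
β=21°: printed 3.8221 | uniform 4.9000, cycloidal 3.0974, simple-harmonic 3.8221
β=27°: printed 5.9050 | uniform 6.3000, cycloidal 5.6115, simple-harmonic 5.9050
β=33°: printed 8.0950 | uniform 7.7000, cycloidal 8.3885, simple-harmonic 8.0950
β=36°: printed 9.1631 | uniform 8.4000, cycloidal 9.7097, simple-harmonic 9.1631
only one law matches every sample → simple-harmonic

simple-harmonic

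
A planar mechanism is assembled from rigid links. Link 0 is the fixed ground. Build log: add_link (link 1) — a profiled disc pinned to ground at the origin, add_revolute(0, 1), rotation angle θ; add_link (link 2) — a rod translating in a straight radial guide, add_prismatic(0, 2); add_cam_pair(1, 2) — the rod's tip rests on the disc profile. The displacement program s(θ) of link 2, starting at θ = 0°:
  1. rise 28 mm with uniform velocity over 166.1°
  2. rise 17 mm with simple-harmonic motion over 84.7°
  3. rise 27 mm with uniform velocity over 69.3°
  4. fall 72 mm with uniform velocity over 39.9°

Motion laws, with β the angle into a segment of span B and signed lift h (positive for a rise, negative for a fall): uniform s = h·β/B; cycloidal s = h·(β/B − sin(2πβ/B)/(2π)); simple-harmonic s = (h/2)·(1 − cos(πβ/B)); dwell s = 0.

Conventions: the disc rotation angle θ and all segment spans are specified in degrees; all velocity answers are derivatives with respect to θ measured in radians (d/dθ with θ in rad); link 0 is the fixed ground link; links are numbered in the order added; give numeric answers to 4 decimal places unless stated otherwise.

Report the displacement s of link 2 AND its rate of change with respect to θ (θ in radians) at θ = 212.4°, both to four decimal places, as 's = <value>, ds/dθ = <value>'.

seg 1 [0°–166.1°] uniform, h=28: full span → s += 28 → s = 28.0000
seg 2 [166.1°–250.8°] simple-harmonic, h=17: θ=212.4° here. β=46.3, B=84.7. 17/2·(1 − cos(π·0.5466)) = 9.7409 → s = 37.7409
velocity in seg [166.1°–250.8°] (simple-harmonic), θ in radians: β = 46.3° = 0.8081 rad, B = 84.7° = 1.4783 rad; ds/dθ = (πh/(2B)) sin(πβ/B) = (π·17/(2·1.4783)) sin(π·0.5466) = 17.870233 mm/rad

s = 37.7409, ds/dθ = 17.8702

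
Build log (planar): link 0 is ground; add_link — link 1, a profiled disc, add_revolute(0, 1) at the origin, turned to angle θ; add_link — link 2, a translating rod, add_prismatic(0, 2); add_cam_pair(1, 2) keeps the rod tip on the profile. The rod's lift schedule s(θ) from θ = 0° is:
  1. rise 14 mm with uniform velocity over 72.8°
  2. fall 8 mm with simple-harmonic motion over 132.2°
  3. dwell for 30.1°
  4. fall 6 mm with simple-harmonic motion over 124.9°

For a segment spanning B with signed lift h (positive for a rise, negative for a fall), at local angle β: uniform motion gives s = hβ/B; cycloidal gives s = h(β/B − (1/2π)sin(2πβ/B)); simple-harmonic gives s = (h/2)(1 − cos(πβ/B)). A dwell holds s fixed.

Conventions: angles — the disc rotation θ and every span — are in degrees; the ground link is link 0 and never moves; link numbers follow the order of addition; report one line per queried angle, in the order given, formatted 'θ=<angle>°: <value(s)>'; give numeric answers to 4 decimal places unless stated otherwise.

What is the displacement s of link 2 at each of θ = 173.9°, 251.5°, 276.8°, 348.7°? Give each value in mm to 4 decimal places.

seg 1 [0°–72.8°] uniform, h=14: full span → s += 14 → s = 14.0000
seg 2 [72.8°–205°] simple-harmonic, h=-8: θ=173.9° here. β=101.1, B=132.2. -8/2·(1 − cos(π·0.7648)) = -6.9564 → s = 7.0436
seg 2 [72.8°–205°] simple-harmonic, h=-8: full span → s += -8 → s = 6.0000
seg 3 [205°–235.1°] dwell: s stays 6.0000
seg 4 [235.1°–360°] simple-harmonic, h=-6: θ=251.5° here. β=16.4, B=124.9. -6/2·(1 − cos(π·0.1313)) = -0.2516 → s = 5.7484
seg 4 [235.1°–360°] simple-harmonic, h=-6: θ=276.8° here. β=41.7, B=124.9. -6/2·(1 − cos(π·0.3339)) = -1.5044 → s = 4.4956
seg 4 [235.1°–360°] simple-harmonic, h=-6: θ=348.7° here. β=113.6, B=124.9. -6/2·(1 − cos(π·0.9095)) = -5.8796 → s = 0.1204

θ=173.9°: 7.0436
θ=251.5°: 5.7484
θ=276.8°: 4.4956
θ=348.7°: 0.1204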